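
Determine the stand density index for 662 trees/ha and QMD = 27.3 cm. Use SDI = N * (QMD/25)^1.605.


QMD/25 = 27.3/25 = 1.092
(1.092)^1.605 = exp(1.605 * ln(1.092)) = exp(1.605 * 0.0880109) = exp(0.141257) = 1.15172
SDI = 662 * 1.15172 = 762.439 ≈ 762

762


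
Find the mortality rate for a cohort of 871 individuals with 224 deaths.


Mortality rate = 224 / 871 = 0.257176 ≈ 0.2572

0.2572


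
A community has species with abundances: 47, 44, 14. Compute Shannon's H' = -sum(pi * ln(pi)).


Total N = 47 + 44 + 14 = 105
Per-species terms:
  p = 47/105 = 0.447619; ln(p) = -0.803813; p*ln(p) = 0.447619 * (-0.803813) = -0.359802
  p = 44/105 = 0.419048; ln(p) = -0.869770; p*ln(p) = 0.419048 * (-0.869770) = -0.364475
  p = 14/105 = 0.133333; ln(p) = -2.014906; p*ln(p) = 0.133333 * (-2.014906) = -0.268653
sum(p*ln(p)) = (-0.359802) + (-0.364475) + (-0.268653) = -0.992930
H' = -(-0.992930) = 0.992930 ≈ 0.9929

0.9929


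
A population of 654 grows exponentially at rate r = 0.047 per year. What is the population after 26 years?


r*t = 0.047 * 26 = 1.222
exp(1.222) = 3.39397
N = 654 * 3.39397 = 2219.66 ≈ 2220

2220


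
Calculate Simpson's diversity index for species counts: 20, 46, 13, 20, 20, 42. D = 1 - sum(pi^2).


Total N = 20 + 46 + 13 + 20 + 20 + 42 = 161
Per-species terms:
  p = 20/161 = 0.124224; p^2 = 0.124224^2 = 0.015432
  p = 46/161 = 0.285714; p^2 = 0.285714^2 = 0.081632
  p = 13/161 = 0.080745; p^2 = 0.080745^2 = 0.006520
  p = 20/161 = 0.124224; p^2 = 0.124224^2 = 0.015432
  p = 20/161 = 0.124224; p^2 = 0.124224^2 = 0.015432
  p = 42/161 = 0.260870; p^2 = 0.260870^2 = 0.068053
sum(p^2) = 0.015432 + 0.081632 + 0.006520 + 0.015432 + 0.015432 + 0.068053 = 0.202501
D = 1 - 0.202501 = 0.797499 ≈ 0.7975

0.7975


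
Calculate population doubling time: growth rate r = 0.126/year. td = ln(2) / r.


td = ln(2) / 0.126 = 0.693147 / 0.126 = 5.50117 ≈ 5.5 years

5.5 years


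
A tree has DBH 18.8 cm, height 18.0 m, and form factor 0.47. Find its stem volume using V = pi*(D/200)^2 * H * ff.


(D/200)^2 = (18.8/200)^2 = 0.094^2 = 0.008836
BA = 3.141593 * 0.008836 = 0.0277591 m^2
V = 0.0277591 * 18.0 * 0.47 = 0.234842 ≈ 0.235 m^3

0.235 m^3


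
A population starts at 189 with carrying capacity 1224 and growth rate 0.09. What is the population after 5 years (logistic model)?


(K - N0)/N0 = (1224 - 189)/189 = 1035/189 = 5.47619
r*t = 0.09 * 5 = 0.45; exp(-0.45) = 0.637628
5.47619 * 0.637628 = 3.49177
1 + 3.49177 = 4.49177
N = 1224 / 4.49177 = 272.498 ≈ 272

272


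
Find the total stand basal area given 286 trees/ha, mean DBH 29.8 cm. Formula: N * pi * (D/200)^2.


(D/200)^2 = (29.8/200)^2 = 0.149^2 = 0.022201
Individual BA = 3.141593 * 0.022201 = 0.0697465 m^2
Stand BA = 286 * 0.0697465 = 19.9475 ≈ 19.95 m^2/ha

19.95 m^2/ha


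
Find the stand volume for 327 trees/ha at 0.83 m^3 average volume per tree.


V_stand = 327 * 0.83 = 271.41 ≈ 271.4 m^3/ha

271.4 m^3/ha


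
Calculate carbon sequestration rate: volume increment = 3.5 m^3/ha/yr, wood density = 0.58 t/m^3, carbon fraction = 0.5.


C = 3.5 * 0.58 * 0.5 = 1.015 ≈ 1.02 t C/ha/yr

1.02 t C/ha/yr


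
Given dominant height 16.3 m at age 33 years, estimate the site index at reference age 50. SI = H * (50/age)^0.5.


50/33 = 1.51515
(1.51515)^0.5 = 1.23091
SI = 16.3 * 1.23091 = 20.0638 ≈ 20.1 m

20.1 m


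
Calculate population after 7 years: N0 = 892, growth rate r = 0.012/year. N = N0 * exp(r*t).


r*t = 0.012 * 7 = 0.084
exp(0.084) = 1.08763
N = 892 * 1.08763 = 970.166 ≈ 970

970


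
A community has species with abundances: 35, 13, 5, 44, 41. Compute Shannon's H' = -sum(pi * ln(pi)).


Total N = 35 + 13 + 5 + 44 + 41 = 138
Per-species terms:
  p = 35/138 = 0.253623; ln(p) = -1.371906; p*ln(p) = 0.253623 * (-1.371906) = -0.347947
  p = 13/138 = 0.094203; ln(p) = -2.362303; p*ln(p) = 0.094203 * (-2.362303) = -0.222536
  p = 5/138 = 0.036232; ln(p) = -3.317813; p*ln(p) = 0.036232 * (-3.317813) = -0.120211
  p = 44/138 = 0.318841; ln(p) = -1.143063; p*ln(p) = 0.318841 * (-1.143063) = -0.364455
  p = 41/138 = 0.297101; ln(p) = -1.213683; p*ln(p) = 0.297101 * (-1.213683) = -0.360586
sum(p*ln(p)) = (-0.347947) + (-0.222536) + (-0.120211) + (-0.364455) + (-0.360586) = -1.415735
H' = -(-1.415735) = 1.415735 ≈ 1.4157

1.4157


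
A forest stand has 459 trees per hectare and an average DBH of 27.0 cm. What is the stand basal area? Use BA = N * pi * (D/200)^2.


(D/200)^2 = (27.0/200)^2 = 0.135^2 = 0.018225
Individual BA = 3.141593 * 0.018225 = 0.0572555 m^2
Stand BA = 459 * 0.0572555 = 26.2803 ≈ 26.28 m^2/ha

26.28 m^2/ha


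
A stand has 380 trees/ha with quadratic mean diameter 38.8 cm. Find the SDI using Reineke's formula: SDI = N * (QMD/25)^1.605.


QMD/25 = 38.8/25 = 1.552
(1.552)^1.605 = exp(1.605 * ln(1.552)) = exp(1.605 * 0.439544) = exp(0.705468) = 2.02479
SDI = 380 * 2.02479 = 769.420 ≈ 769

769


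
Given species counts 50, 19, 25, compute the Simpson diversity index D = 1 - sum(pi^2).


Total N = 50 + 19 + 25 = 94
Per-species terms:
  p = 50/94 = 0.531915; p^2 = 0.531915^2 = 0.282934
  p = 19/94 = 0.202128; p^2 = 0.202128^2 = 0.040856
  p = 25/94 = 0.265957; p^2 = 0.265957^2 = 0.070733
sum(p^2) = 0.282934 + 0.040856 + 0.070733 = 0.394523
D = 1 - 0.394523 = 0.605477 ≈ 0.6055

0.6055


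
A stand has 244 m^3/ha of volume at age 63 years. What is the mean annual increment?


MAI = 244 / 63 = 3.8730 ≈ 3.87 m^3/ha/yr

3.87 m^3/ha/yr


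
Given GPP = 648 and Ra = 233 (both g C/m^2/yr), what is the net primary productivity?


NPP = GPP - Ra = 648 - 233 = 415 g C/m^2/yr

415 g C/m^2/yr


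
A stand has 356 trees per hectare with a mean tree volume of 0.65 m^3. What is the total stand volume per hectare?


V_stand = 356 * 0.65 = 231.4 m^3/ha

231.4 m^3/ha


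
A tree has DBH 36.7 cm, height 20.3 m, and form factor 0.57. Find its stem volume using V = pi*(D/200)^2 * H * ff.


(D/200)^2 = (36.7/200)^2 = 0.1835^2 = 0.03367225
BA = 3.141593 * 0.03367225 = 0.105785 m^2
V = 0.105785 * 20.3 * 0.57 = 1.22404 ≈ 1.224 m^3

1.224 m^3


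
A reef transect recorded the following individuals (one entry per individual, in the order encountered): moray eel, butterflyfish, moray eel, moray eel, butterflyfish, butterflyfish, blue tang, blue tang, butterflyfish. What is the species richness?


Total individuals logged = 9
Distinct species (count of individuals): moray eel (3), butterflyfish (4), blue tang (2)
Species richness = number of distinct species = 3

3


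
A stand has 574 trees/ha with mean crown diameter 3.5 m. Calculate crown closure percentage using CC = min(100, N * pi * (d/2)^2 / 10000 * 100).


(d/2)^2 = (3.5/2)^2 = 1.75^2 = 3.0625
Crown area = 3.141593 * 3.0625 = 9.62113 m^2
N * area / 10000 * 100 = 574 * 9.62113 / 10000 * 100 = 55.2253
CC = min(100, 55.2253) = 55.2253 ≈ 55.2%

55.2%


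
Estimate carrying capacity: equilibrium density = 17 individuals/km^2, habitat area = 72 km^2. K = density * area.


K = 17 * 72 = 1224 individuals

1224 individuals


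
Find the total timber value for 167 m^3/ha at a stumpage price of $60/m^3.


Value = 167 * 60 = $10020/ha

$10020/ha


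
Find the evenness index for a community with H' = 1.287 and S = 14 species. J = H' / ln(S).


ln(14) = 2.63906
J = H' / ln(S) = 1.287 / 2.63906 = 0.487674 ≈ 0.4877

0.4877


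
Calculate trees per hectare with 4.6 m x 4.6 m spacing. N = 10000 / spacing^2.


N = 10000 / 4.6^2 = 10000 / 21.16 = 472.590 ≈ 473 trees/ha

473 trees/ha


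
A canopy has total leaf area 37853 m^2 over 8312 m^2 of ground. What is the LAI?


LAI = 37853 / 8312 = 4.5540 ≈ 4.55

4.55


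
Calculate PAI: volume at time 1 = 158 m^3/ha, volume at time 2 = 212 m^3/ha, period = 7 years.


PAI = (V2 - V1) / period = (212 - 158) / 7 = 54 / 7 = 7.7143 ≈ 7.71 m^3/ha/yr

7.71 m^3/ha/yr


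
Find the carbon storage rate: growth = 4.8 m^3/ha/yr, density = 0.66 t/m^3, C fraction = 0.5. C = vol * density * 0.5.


C = 4.8 * 0.66 * 0.5 = 1.584 ≈ 1.58 t C/ha/yr

1.58 t C/ha/yr


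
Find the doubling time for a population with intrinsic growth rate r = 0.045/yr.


td = ln(2) / 0.045 = 0.693147 / 0.045 = 15.4033 ≈ 15.4 years

15.4 years


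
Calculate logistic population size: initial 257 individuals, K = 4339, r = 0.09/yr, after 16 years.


(K - N0)/N0 = (4339 - 257)/257 = 4082/257 = 15.8833
r*t = 0.09 * 16 = 1.44; exp(-1.44) = 0.236928
15.8833 * 0.236928 = 3.76320
1 + 3.76320 = 4.76320
N = 4339 / 4.76320 = 910.942 ≈ 911

911


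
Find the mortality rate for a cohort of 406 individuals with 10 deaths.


Mortality rate = 10 / 406 = 0.024631 ≈ 0.0246

0.0246


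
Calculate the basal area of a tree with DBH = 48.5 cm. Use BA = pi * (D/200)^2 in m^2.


D/200 = 48.5/200 = 0.2425 m
(D/200)^2 = 0.2425^2 = 0.05880625
BA = 3.141593 * 0.05880625 = 0.184745 ≈ 0.1847 m^2

0.1847 m^2


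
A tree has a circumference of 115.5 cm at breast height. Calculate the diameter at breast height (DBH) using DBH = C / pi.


DBH = C / pi = 115.5 / 3.141593 = 36.7648 ≈ 36.76 cm

36.76 cm


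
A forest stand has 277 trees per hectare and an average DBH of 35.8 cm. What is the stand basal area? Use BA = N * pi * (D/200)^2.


(D/200)^2 = (35.8/200)^2 = 0.179^2 = 0.032041
Individual BA = 3.141593 * 0.032041 = 0.100660 m^2
Stand BA = 277 * 0.100660 = 27.8828 ≈ 27.88 m^2/ha

27.88 m^2/ha


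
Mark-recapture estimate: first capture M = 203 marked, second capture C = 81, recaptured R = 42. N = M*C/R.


N = M * C / R = 203 * 81 / 42 = 16443 / 42 = 391.50 ≈ 392

392 individuals


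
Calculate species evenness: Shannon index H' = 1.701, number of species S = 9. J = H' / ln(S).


ln(9) = 2.19722
J = H' / ln(S) = 1.701 / 2.19722 = 0.774160 ≈ 0.7742

0.7742


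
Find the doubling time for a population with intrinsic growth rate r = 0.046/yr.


td = ln(2) / 0.046 = 0.693147 / 0.046 = 15.0684 ≈ 15.1 years

15.1 years


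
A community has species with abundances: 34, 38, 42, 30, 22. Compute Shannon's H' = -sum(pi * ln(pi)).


Total N = 34 + 38 + 42 + 30 + 22 = 166
Per-species terms:
  p = 34/166 = 0.204819; ln(p) = -1.585629; p*ln(p) = 0.204819 * (-1.585629) = -0.324767
  p = 38/166 = 0.228916; ln(p) = -1.474400; p*ln(p) = 0.228916 * (-1.474400) = -0.337514
  p = 42/166 = 0.253012; ln(p) = -1.374318; p*ln(p) = 0.253012 * (-1.374318) = -0.347719
  p = 30/166 = 0.180723; ln(p) = -1.710790; p*ln(p) = 0.180723 * (-1.710790) = -0.309179
  p = 22/166 = 0.132530; ln(p) = -2.020946; p*ln(p) = 0.132530 * (-2.020946) = -0.267836
sum(p*ln(p)) = (-0.324767) + (-0.337514) + (-0.347719) + (-0.309179) + (-0.267836) = -1.587015
H' = -(-1.587015) = 1.587015 ≈ 1.5870

1.5870


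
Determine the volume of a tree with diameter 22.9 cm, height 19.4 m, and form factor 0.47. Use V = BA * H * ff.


(D/200)^2 = (22.9/200)^2 = 0.1145^2 = 0.01311025
BA = 3.141593 * 0.01311025 = 0.0411871 m^2
V = 0.0411871 * 19.4 * 0.47 = 0.375544 ≈ 0.376 m^3

0.376 m^3


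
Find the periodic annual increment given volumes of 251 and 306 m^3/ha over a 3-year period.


PAI = (V2 - V1) / period = (306 - 251) / 3 = 55 / 3 = 18.3333 ≈ 18.33 m^3/ha/yr

18.33 m^3/ha/yr


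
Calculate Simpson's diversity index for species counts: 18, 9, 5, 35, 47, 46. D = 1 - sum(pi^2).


Total N = 18 + 9 + 5 + 35 + 47 + 46 = 160
Per-species terms:
  p = 18/160 = 0.112500; p^2 = 0.112500^2 = 0.012656
  p = 9/160 = 0.056250; p^2 = 0.056250^2 = 0.003164
  p = 5/160 = 0.031250; p^2 = 0.031250^2 = 0.000977
  p = 35/160 = 0.218750; p^2 = 0.218750^2 = 0.047852
  p = 47/160 = 0.293750; p^2 = 0.293750^2 = 0.086289
  p = 46/160 = 0.287500; p^2 = 0.287500^2 = 0.082656
sum(p^2) = 0.012656 + 0.003164 + 0.000977 + 0.047852 + 0.086289 + 0.082656 = 0.233594
D = 1 - 0.233594 = 0.766406 ≈ 0.7664

0.7664


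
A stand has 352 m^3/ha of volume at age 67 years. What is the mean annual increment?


MAI = 352 / 67 = 5.2537 ≈ 5.25 m^3/ha/yr

5.25 m^3/ha/yr


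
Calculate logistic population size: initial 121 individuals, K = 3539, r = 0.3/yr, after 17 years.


(K - N0)/N0 = (3539 - 121)/121 = 3418/121 = 28.2479
r*t = 0.3 * 17 = 5.1; exp(-5.1) = 0.00609675
28.2479 * 0.00609675 = 0.172220
1 + 0.172220 = 1.17222
N = 3539 / 1.17222 = 3019.06 ≈ 3019

3019


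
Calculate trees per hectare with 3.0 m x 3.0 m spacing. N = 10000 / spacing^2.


N = 10000 / 3.0^2 = 10000 / 9 = 1111.11 ≈ 1111 trees/ha

1111 trees/ha


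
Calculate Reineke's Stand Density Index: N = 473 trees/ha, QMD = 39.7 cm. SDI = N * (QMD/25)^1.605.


QMD/25 = 39.7/25 = 1.588
(1.588)^1.605 = exp(1.605 * ln(1.588)) = exp(1.605 * 0.462475) = exp(0.742272) = 2.10070
SDI = 473 * 2.10070 = 993.631 ≈ 994

994


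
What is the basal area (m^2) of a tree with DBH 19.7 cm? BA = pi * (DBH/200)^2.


D/200 = 19.7/200 = 0.0985 m
(D/200)^2 = 0.0985^2 = 0.00970225
BA = 3.141593 * 0.00970225 = 0.0304805 ≈ 0.0305 m^2

0.0305 m^2


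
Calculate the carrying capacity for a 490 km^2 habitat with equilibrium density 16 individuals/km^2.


K = 16 * 490 = 7840 individuals

7840 individuals


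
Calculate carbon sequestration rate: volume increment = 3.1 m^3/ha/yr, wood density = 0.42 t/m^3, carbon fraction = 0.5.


C = 3.1 * 0.42 * 0.5 = 0.651 ≈ 0.65 t C/ha/yr

0.65 t C/ha/yr


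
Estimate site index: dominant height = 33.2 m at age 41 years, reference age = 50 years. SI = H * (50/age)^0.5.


50/41 = 1.21951
(1.21951)^0.5 = 1.10431
SI = 33.2 * 1.10431 = 36.6631 ≈ 36.7 m

36.7 m


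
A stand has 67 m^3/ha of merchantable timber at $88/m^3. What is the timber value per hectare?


Value = 67 * 88 = $5896/ha

$5896/ha


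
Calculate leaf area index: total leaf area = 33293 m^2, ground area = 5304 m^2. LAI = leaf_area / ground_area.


LAI = 33293 / 5304 = 6.2770 ≈ 6.28

6.28


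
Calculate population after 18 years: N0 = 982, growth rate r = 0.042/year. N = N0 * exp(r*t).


r*t = 0.042 * 18 = 0.756
exp(0.756) = 2.12974
N = 982 * 2.12974 = 2091.40 ≈ 2091

2091


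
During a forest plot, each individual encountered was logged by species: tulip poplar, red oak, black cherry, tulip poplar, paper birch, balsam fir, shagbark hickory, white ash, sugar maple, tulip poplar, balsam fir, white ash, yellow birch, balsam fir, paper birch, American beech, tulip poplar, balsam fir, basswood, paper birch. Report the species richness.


Total individuals logged = 20
Distinct species (count of individuals): tulip poplar (4), red oak (1), black cherry (1), paper birch (3), balsam fir (4), shagbark hickory (1), white ash (2), sugar maple (1), yellow birch (1), American beech (1), basswood (1)
Species richness = number of distinct species = 11

11


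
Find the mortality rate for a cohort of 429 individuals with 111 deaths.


Mortality rate = 111 / 429 = 0.258741 ≈ 0.2587

0.2587


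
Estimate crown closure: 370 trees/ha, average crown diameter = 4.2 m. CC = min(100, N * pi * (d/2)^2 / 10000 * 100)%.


(d/2)^2 = (4.2/2)^2 = 2.1^2 = 4.41
Crown area = 3.141593 * 4.41 = 13.8544 m^2
N * area / 10000 * 100 = 370 * 13.8544 / 10000 * 100 = 51.2613
CC = min(100, 51.2613) = 51.2613 ≈ 51.3%

51.3%


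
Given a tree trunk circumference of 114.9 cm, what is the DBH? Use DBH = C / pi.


DBH = C / pi = 114.9 / 3.141593 = 36.5738 ≈ 36.57 cm

36.57 cm


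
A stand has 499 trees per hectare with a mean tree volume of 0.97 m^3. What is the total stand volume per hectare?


V_stand = 499 * 0.97 = 484.03 ≈ 484.0 m^3/ha

484.0 m^3/ha


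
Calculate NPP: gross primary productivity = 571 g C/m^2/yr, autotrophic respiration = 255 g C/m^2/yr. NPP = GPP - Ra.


NPP = GPP - Ra = 571 - 255 = 316 g C/m^2/yr

316 g C/m^2/yr


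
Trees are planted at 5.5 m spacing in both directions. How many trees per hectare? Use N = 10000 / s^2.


N = 10000 / 5.5^2 = 10000 / 30.25 = 330.579 ≈ 331 trees/ha

331 trees/ha


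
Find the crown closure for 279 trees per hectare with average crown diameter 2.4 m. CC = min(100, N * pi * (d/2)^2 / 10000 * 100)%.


(d/2)^2 = (2.4/2)^2 = 1.2^2 = 1.44
Crown area = 3.141593 * 1.44 = 4.52389 m^2
N * area / 10000 * 100 = 279 * 4.52389 / 10000 * 100 = 12.6217
CC = min(100, 12.6217) = 12.6217 ≈ 12.6%

12.6%


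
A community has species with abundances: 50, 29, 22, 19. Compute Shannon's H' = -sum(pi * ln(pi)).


Total N = 50 + 29 + 22 + 19 = 120
Per-species terms:
  p = 50/120 = 0.416667; ln(p) = -0.875468; p*ln(p) = 0.416667 * (-0.875468) = -0.364779
  p = 29/120 = 0.241667; ln(p) = -1.420195; p*ln(p) = 0.241667 * (-1.420195) = -0.343214
  p = 22/120 = 0.183333; ln(p) = -1.696451; p*ln(p) = 0.183333 * (-1.696451) = -0.311015
  p = 19/120 = 0.158333; ln(p) = -1.843055; p*ln(p) = 0.158333 * (-1.843055) = -0.291816
sum(p*ln(p)) = (-0.364779) + (-0.343214) + (-0.311015) + (-0.291816) = -1.310824
H' = -(-1.310824) = 1.310824 ≈ 1.3108

1.3108


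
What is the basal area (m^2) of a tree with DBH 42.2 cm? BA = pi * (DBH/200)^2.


D/200 = 42.2/200 = 0.211 m
(D/200)^2 = 0.211^2 = 0.044521
BA = 3.141593 * 0.044521 = 0.139867 ≈ 0.1399 m^2

0.1399 m^2


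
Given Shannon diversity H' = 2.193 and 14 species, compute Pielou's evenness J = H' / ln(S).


ln(14) = 2.63906
J = H' / ln(S) = 2.193 / 2.63906 = 0.830978 ≈ 0.8310

0.8310


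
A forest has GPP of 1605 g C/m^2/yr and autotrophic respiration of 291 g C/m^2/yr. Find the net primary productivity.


NPP = GPP - Ra = 1605 - 291 = 1314 g C/m^2/yr

1314 g C/m^2/yr


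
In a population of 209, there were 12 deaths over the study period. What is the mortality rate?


Mortality rate = 12 / 209 = 0.057416 ≈ 0.0574

0.0574


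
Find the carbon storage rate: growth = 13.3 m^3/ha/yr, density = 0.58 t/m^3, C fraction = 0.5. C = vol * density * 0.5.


C = 13.3 * 0.58 * 0.5 = 3.857 ≈ 3.86 t C/ha/yr

3.86 t C/ha/yr


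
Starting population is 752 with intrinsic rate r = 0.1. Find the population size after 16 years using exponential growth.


r*t = 0.1 * 16 = 1.6
exp(1.6) = 4.95303
N = 752 * 4.95303 = 3724.68 ≈ 3725

3725


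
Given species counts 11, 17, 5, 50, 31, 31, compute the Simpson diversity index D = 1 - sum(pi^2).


Total N = 11 + 17 + 5 + 50 + 31 + 31 = 145
Per-species terms:
  p = 11/145 = 0.075862; p^2 = 0.075862^2 = 0.005755
  p = 17/145 = 0.117241; p^2 = 0.117241^2 = 0.013745
  p = 5/145 = 0.034483; p^2 = 0.034483^2 = 0.001189
  p = 50/145 = 0.344828; p^2 = 0.344828^2 = 0.118906
  p = 31/145 = 0.213793; p^2 = 0.213793^2 = 0.045707
  p = 31/145 = 0.213793; p^2 = 0.213793^2 = 0.045707
sum(p^2) = 0.005755 + 0.013745 + 0.001189 + 0.118906 + 0.045707 + 0.045707 = 0.231009
D = 1 - 0.231009 = 0.768991 ≈ 0.7690

0.7690


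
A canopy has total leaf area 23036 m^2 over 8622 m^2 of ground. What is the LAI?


LAI = 23036 / 8622 = 2.6718 ≈ 2.67

2.67


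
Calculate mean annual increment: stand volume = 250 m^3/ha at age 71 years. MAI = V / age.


MAI = 250 / 71 = 3.5211 ≈ 3.52 m^3/ha/yr

3.52 m^3/ha/yr


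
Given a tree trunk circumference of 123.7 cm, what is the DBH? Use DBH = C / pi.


DBH = C / pi = 123.7 / 3.141593 = 39.3749 ≈ 39.37 cm

39.37 cm


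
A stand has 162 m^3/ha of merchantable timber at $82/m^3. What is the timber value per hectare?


Value = 162 * 82 = $13284/ha

$13284/ha


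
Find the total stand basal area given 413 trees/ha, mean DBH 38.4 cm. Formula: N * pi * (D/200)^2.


(D/200)^2 = (38.4/200)^2 = 0.192^2 = 0.036864
Individual BA = 3.141593 * 0.036864 = 0.115812 m^2
Stand BA = 413 * 0.115812 = 47.8304 ≈ 47.83 m^2/ha

47.83 m^2/ha


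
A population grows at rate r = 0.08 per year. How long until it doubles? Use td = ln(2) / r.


td = ln(2) / 0.08 = 0.693147 / 0.08 = 8.66434 ≈ 8.7 years

8.7 years


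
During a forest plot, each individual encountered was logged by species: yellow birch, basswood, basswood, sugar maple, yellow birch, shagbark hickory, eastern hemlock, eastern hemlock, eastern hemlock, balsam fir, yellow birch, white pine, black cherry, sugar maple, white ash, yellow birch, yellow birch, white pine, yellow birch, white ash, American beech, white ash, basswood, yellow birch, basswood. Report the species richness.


Total individuals logged = 25
Distinct species (count of individuals): yellow birch (7), basswood (4), sugar maple (2), shagbark hickory (1), eastern hemlock (3), balsam fir (1), white pine (2), black cherry (1), white ash (3), American beech (1)
Species richness = number of distinct species = 10

10


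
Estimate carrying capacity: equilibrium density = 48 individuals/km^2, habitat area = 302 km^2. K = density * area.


K = 48 * 302 = 14496 individuals

14496 individuals


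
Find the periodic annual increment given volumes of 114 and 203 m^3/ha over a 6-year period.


PAI = (V2 - V1) / period = (203 - 114) / 6 = 89 / 6 = 14.8333 ≈ 14.83 m^3/ha/yr

14.83 m^3/ha/yr


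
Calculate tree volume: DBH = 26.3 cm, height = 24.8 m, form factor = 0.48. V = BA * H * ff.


(D/200)^2 = (26.3/200)^2 = 0.1315^2 = 0.01729225
BA = 3.141593 * 0.01729225 = 0.0543252 m^2
V = 0.0543252 * 24.8 * 0.48 = 0.646687 ≈ 0.647 m^3

0.647 m^3


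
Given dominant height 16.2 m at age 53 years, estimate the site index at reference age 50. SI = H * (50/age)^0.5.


50/53 = 0.943396
(0.943396)^0.5 = 0.971286
SI = 16.2 * 0.971286 = 15.7348 ≈ 15.7 m

15.7 m


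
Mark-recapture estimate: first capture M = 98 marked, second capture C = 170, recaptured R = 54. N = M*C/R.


N = M * C / R = 98 * 170 / 54 = 16660 / 54 = 308.52 ≈ 309

309 individuals


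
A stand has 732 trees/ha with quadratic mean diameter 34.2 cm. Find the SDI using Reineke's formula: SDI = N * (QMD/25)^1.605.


QMD/25 = 34.2/25 = 1.368
(1.368)^1.605 = exp(1.605 * ln(1.368)) = exp(1.605 * 0.313350) = exp(0.502927) = 1.65355
SDI = 732 * 1.65355 = 1210.40 ≈ 1210

1210


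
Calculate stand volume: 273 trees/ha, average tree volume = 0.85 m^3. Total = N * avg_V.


V_stand = 273 * 0.85 = 232.05 ≈ 232.1 m^3/ha

232.1 m^3/ha


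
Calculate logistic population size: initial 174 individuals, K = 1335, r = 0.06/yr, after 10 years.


(K - N0)/N0 = (1335 - 174)/174 = 1161/174 = 6.67241
r*t = 0.06 * 10 = 0.6; exp(-0.6) = 0.548812
6.67241 * 0.548812 = 3.66190
1 + 3.66190 = 4.66190
N = 1335 / 4.66190 = 286.364 ≈ 286

286


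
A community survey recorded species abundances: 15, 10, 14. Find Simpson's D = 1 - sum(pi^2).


Total N = 15 + 10 + 14 = 39
Per-species terms:
  p = 15/39 = 0.384615; p^2 = 0.384615^2 = 0.147929
  p = 10/39 = 0.256410; p^2 = 0.256410^2 = 0.065746
  p = 14/39 = 0.358974; p^2 = 0.358974^2 = 0.128862
sum(p^2) = 0.147929 + 0.065746 + 0.128862 = 0.342537
D = 1 - 0.342537 = 0.657463 ≈ 0.6575

0.6575


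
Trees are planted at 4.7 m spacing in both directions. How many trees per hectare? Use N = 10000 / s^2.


N = 10000 / 4.7^2 = 10000 / 22.09 = 452.694 ≈ 453 trees/ha

453 trees/ha


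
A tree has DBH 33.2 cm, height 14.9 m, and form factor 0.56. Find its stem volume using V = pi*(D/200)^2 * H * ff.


(D/200)^2 = (33.2/200)^2 = 0.166^2 = 0.027556
BA = 3.141593 * 0.027556 = 0.0865697 m^2
V = 0.0865697 * 14.9 * 0.56 = 0.722338 ≈ 0.722 m^3

0.722 m^3


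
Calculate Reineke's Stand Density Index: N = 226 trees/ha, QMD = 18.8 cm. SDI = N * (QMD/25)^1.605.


QMD/25 = 18.8/25 = 0.752
(0.752)^1.605 = exp(1.605 * ln(0.752)) = exp(1.605 * (-0.285019)) = exp(-0.457455) = 0.632892
SDI = 226 * 0.632892 = 143.034 ≈ 143

143


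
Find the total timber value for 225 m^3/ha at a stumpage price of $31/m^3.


Value = 225 * 31 = $6975/ha

$6975/ha


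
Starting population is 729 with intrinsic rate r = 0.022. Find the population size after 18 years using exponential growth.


r*t = 0.022 * 18 = 0.396
exp(0.396) = 1.48587
N = 729 * 1.48587 = 1083.20 ≈ 1083

1083


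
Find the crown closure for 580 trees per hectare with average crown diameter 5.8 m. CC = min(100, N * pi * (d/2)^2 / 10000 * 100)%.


(d/2)^2 = (5.8/2)^2 = 2.9^2 = 8.41
Crown area = 3.141593 * 8.41 = 26.4208 m^2
N * area / 10000 * 100 = 580 * 26.4208 / 10000 * 100 = 153.241
CC = min(100, 153.241) = 100%

100%


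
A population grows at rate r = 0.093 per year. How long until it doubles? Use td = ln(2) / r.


td = ln(2) / 0.093 = 0.693147 / 0.093 = 7.45319 ≈ 7.5 years

7.5 years


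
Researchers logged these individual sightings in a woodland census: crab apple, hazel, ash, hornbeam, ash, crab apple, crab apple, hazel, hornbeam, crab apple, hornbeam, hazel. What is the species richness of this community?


Total individuals logged = 12
Distinct species (count of individuals): crab apple (4), hazel (3), ash (2), hornbeam (3)
Species richness = number of distinct species = 4

4


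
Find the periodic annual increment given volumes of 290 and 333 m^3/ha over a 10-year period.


PAI = (V2 - V1) / period = (333 - 290) / 10 = 43 / 10 = 4.30 m^3/ha/yr

4.30 m^3/ha/yr


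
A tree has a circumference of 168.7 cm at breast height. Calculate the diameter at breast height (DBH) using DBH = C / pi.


DBH = C / pi = 168.7 / 3.141593 = 53.6989 ≈ 53.70 cm

53.70 cm


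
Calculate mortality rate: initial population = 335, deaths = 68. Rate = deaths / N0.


Mortality rate = 68 / 335 = 0.202985 ≈ 0.2030

0.2030


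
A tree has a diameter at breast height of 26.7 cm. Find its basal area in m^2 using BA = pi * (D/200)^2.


D/200 = 26.7/200 = 0.1335 m
(D/200)^2 = 0.1335^2 = 0.01782225
BA = 3.141593 * 0.01782225 = 0.0559903 ≈ 0.0560 m^2

0.0560 m^2


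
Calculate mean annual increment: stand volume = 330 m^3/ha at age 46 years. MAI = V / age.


MAI = 330 / 46 = 7.1739 ≈ 7.17 m^3/ha/yr

7.17 m^3/ha/yr


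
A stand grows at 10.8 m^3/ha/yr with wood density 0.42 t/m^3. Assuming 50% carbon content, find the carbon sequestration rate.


C = 10.8 * 0.42 * 0.5 = 2.268 ≈ 2.27 t C/ha/yr

2.27 t C/ha/yr


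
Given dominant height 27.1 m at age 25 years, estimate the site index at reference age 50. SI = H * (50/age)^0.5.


50/25 = 2.00000
(2.00000)^0.5 = 1.41421
SI = 27.1 * 1.41421 = 38.3251 ≈ 38.3 m

38.3 m


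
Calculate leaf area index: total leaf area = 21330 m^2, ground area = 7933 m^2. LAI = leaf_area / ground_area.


LAI = 21330 / 7933 = 2.6888 ≈ 2.69

2.69


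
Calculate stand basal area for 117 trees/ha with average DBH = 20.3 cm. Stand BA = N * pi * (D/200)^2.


(D/200)^2 = (20.3/200)^2 = 0.1015^2 = 0.01030225
Individual BA = 3.141593 * 0.01030225 = 0.0323655 m^2
Stand BA = 117 * 0.0323655 = 3.78676 ≈ 3.79 m^2/ha

3.79 m^2/ha


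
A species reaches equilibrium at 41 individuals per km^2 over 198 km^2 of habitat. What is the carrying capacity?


K = 41 * 198 = 8118 individuals

8118 individuals


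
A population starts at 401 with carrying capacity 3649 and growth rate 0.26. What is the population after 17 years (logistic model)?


(K - N0)/N0 = (3649 - 401)/401 = 3248/401 = 8.09975
r*t = 0.26 * 17 = 4.42; exp(-4.42) = 0.0120342
8.09975 * 0.0120342 = 0.0974740
1 + 0.0974740 = 1.09747
N = 3649 / 1.09747 = 3324.92 ≈ 3325

3325


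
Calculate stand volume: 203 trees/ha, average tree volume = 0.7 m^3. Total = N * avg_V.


V_stand = 203 * 0.7 = 142.1 m^3/ha

142.1 m^3/ha


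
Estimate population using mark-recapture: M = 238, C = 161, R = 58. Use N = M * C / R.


N = M * C / R = 238 * 161 / 58 = 38318 / 58 = 660.66 ≈ 661

661 individuals


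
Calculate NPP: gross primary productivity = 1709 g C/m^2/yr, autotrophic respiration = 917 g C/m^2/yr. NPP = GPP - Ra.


NPP = GPP - Ra = 1709 - 917 = 792 g C/m^2/yr

792 g C/m^2/yr


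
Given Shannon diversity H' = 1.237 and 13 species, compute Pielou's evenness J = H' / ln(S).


ln(13) = 2.56495
J = H' / ln(S) = 1.237 / 2.56495 = 0.482271 ≈ 0.4823

0.4823


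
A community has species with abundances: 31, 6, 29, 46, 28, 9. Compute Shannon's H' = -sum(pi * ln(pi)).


Total N = 31 + 6 + 29 + 46 + 28 + 9 = 149
Per-species terms:
  p = 31/149 = 0.208054; ln(p) = -1.569958; p*ln(p) = 0.208054 * (-1.569958) = -0.326636
  p = 6/149 = 0.040268; ln(p) = -3.212198; p*ln(p) = 0.040268 * (-3.212198) = -0.129349
  p = 29/149 = 0.194631; ln(p) = -1.636650; p*ln(p) = 0.194631 * (-1.636650) = -0.318543
  p = 46/149 = 0.308725; ln(p) = -1.175304; p*ln(p) = 0.308725 * (-1.175304) = -0.362846
  p = 28/149 = 0.187919; ln(p) = -1.671744; p*ln(p) = 0.187919 * (-1.671744) = -0.314152
  p = 9/149 = 0.060403; ln(p) = -2.806717; p*ln(p) = 0.060403 * (-2.806717) = -0.169534
sum(p*ln(p)) = (-0.326636) + (-0.129349) + (-0.318543) + (-0.362846) + (-0.314152) + (-0.169534) = -1.621060
H' = -(-1.621060) = 1.621060 ≈ 1.6211

1.6211


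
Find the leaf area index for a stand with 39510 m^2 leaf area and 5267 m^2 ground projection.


LAI = 39510 / 5267 = 7.5014 ≈ 7.50

7.50


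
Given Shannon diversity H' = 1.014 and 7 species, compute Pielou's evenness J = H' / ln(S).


ln(7) = 1.94591
J = H' / ln(S) = 1.014 / 1.94591 = 0.521093 ≈ 0.5211

0.5211


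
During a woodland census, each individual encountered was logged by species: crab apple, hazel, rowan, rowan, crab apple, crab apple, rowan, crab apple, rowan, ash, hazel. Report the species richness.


Total individuals logged = 11
Distinct species (count of individuals): crab apple (4), hazel (2), rowan (4), ash (1)
Species richness = number of distinct species = 4

4


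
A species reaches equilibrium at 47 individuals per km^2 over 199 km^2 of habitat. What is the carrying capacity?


K = 47 * 199 = 9353 individuals

9353 individuals


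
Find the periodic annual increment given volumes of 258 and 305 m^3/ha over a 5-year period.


PAI = (V2 - V1) / period = (305 - 258) / 5 = 47 / 5 = 9.40 m^3/ha/yr

9.40 m^3/ha/yr


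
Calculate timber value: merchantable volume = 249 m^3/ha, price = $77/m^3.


Value = 249 * 77 = $19173/ha

$19173/ha


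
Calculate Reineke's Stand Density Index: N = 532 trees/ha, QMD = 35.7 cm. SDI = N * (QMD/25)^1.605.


QMD/25 = 35.7/25 = 1.428
(1.428)^1.605 = exp(1.605 * ln(1.428)) = exp(1.605 * 0.356275) = exp(0.571821) = 1.77149
SDI = 532 * 1.77149 = 942.433 ≈ 942

942


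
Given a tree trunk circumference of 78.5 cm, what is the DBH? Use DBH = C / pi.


DBH = C / pi = 78.5 / 3.141593 = 24.9873 ≈ 24.99 cm

24.99 cm


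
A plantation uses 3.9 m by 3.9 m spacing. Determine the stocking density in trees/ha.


N = 10000 / 3.9^2 = 10000 / 15.21 = 657.462 ≈ 657 trees/ha

657 trees/ha


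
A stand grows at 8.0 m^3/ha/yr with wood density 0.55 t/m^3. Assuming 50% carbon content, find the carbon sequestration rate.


C = 8.0 * 0.55 * 0.5 = 2.20 t C/ha/yr

2.20 t C/ha/yr


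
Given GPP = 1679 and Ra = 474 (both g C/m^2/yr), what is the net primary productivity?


NPP = GPP - Ra = 1679 - 474 = 1205 g C/m^2/yr

1205 g C/m^2/yr


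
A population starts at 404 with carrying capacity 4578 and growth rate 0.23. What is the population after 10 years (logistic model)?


(K - N0)/N0 = (4578 - 404)/404 = 4174/404 = 10.3317
r*t = 0.23 * 10 = 2.3; exp(-2.3) = 0.100259
10.3317 * 0.100259 = 1.03585
1 + 1.03585 = 2.03585
N = 4578 / 2.03585 = 2248.69 ≈ 2249

2249


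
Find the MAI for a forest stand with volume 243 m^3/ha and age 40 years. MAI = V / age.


MAI = 243 / 40 = 6.0750 ≈ 6.08 m^3/ha/yr

6.08 m^3/ha/yr


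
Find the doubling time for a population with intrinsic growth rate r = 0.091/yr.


td = ln(2) / 0.091 = 0.693147 / 0.091 = 7.61700 ≈ 7.6 years

7.6 years


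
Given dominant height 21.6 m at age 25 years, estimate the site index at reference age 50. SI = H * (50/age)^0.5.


50/25 = 2.00000
(2.00000)^0.5 = 1.41421
SI = 21.6 * 1.41421 = 30.5469 ≈ 30.5 m

30.5 m


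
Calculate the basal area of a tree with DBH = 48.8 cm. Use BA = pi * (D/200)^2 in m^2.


D/200 = 48.8/200 = 0.244 m
(D/200)^2 = 0.244^2 = 0.059536
BA = 3.141593 * 0.059536 = 0.187038 ≈ 0.1870 m^2

0.1870 m^2


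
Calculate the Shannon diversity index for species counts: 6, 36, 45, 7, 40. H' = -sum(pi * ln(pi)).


Total N = 6 + 36 + 45 + 7 + 40 = 134
Per-species terms:
  p = 6/134 = 0.044776; ln(p) = -3.106083; p*ln(p) = 0.044776 * (-3.106083) = -0.139078
  p = 36/134 = 0.268657; ln(p) = -1.314320; p*ln(p) = 0.268657 * (-1.314320) = -0.353101
  p = 45/134 = 0.335821; ln(p) = -1.091177; p*ln(p) = 0.335821 * (-1.091177) = -0.366440
  p = 7/134 = 0.052239; ln(p) = -2.951926; p*ln(p) = 0.052239 * (-2.951926) = -0.154206
  p = 40/134 = 0.298507; ln(p) = -1.208962; p*ln(p) = 0.298507 * (-1.208962) = -0.360884
sum(p*ln(p)) = (-0.139078) + (-0.353101) + (-0.366440) + (-0.154206) + (-0.360884) = -1.373709
H' = -(-1.373709) = 1.373709 ≈ 1.3737

1.3737


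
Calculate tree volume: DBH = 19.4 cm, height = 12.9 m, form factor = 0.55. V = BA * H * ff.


(D/200)^2 = (19.4/200)^2 = 0.097^2 = 0.009409
BA = 3.141593 * 0.009409 = 0.0295592 m^2
V = 0.0295592 * 12.9 * 0.55 = 0.209723 ≈ 0.210 m^3

0.210 m^3


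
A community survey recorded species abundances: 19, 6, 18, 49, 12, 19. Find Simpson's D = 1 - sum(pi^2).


Total N = 19 + 6 + 18 + 49 + 12 + 19 = 123
Per-species terms:
  p = 19/123 = 0.154472; p^2 = 0.154472^2 = 0.023862
  p = 6/123 = 0.048780; p^2 = 0.048780^2 = 0.002379
  p = 18/123 = 0.146341; p^2 = 0.146341^2 = 0.021416
  p = 49/123 = 0.398374; p^2 = 0.398374^2 = 0.158702
  p = 12/123 = 0.097561; p^2 = 0.097561^2 = 0.009518
  p = 19/123 = 0.154472; p^2 = 0.154472^2 = 0.023862
sum(p^2) = 0.023862 + 0.002379 + 0.021416 + 0.158702 + 0.009518 + 0.023862 = 0.239739
D = 1 - 0.239739 = 0.760261 ≈ 0.7603

0.7603


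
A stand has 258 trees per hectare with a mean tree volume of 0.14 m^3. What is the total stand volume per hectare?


V_stand = 258 * 0.14 = 36.12 ≈ 36.1 m^3/ha

36.1 m^3/ha


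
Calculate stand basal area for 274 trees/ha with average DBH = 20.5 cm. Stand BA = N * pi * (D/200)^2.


(D/200)^2 = (20.5/200)^2 = 0.1025^2 = 0.01050625
Individual BA = 3.141593 * 0.01050625 = 0.0330064 m^2
Stand BA = 274 * 0.0330064 = 9.04375 ≈ 9.04 m^2/ha

9.04 m^2/ha


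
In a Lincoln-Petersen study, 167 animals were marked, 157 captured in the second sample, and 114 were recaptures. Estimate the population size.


N = M * C / R = 167 * 157 / 114 = 26219 / 114 = 229.99 ≈ 230

230 individuals


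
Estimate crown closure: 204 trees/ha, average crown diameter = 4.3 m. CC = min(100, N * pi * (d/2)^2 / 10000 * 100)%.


(d/2)^2 = (4.3/2)^2 = 2.15^2 = 4.6225
Crown area = 3.141593 * 4.6225 = 14.5220 m^2
N * area / 10000 * 100 = 204 * 14.5220 / 10000 * 100 = 29.6249
CC = min(100, 29.6249) = 29.6249 ≈ 29.6%

29.6%


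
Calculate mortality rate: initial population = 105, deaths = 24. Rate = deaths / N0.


Mortality rate = 24 / 105 = 0.228571 ≈ 0.2286

0.2286


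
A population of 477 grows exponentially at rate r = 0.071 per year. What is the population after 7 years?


r*t = 0.071 * 7 = 0.497
exp(0.497) = 1.64378
N = 477 * 1.64378 = 784.083 ≈ 784

784


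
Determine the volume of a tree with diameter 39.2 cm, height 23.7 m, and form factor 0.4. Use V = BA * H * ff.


(D/200)^2 = (39.2/200)^2 = 0.196^2 = 0.038416
BA = 3.141593 * 0.038416 = 0.120687 m^2
V = 0.120687 * 23.7 * 0.4 = 1.14411 ≈ 1.144 m^3

1.144 m^3


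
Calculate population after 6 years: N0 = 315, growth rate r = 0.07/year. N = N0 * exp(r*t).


r*t = 0.07 * 6 = 0.42
exp(0.42) = 1.52196
N = 315 * 1.52196 = 479.417 ≈ 479

479


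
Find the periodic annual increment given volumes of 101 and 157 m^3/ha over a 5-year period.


PAI = (V2 - V1) / period = (157 - 101) / 5 = 56 / 5 = 11.20 m^3/ha/yr

11.20 m^3/ha/yr


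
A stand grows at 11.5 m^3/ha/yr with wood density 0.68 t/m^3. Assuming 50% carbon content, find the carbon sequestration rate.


C = 11.5 * 0.68 * 0.5 = 3.91 t C/ha/yr

3.91 t C/ha/yr


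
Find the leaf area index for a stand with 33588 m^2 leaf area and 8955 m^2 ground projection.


LAI = 33588 / 8955 = 3.7508 ≈ 3.75

3.75


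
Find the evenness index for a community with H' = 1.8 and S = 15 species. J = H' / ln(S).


ln(15) = 2.70805
J = H' / ln(S) = 1.8 / 2.70805 = 0.664685 ≈ 0.6647

0.6647


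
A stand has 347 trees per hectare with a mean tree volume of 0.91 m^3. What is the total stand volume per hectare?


V_stand = 347 * 0.91 = 315.77 ≈ 315.8 m^3/ha

315.8 m^3/ha


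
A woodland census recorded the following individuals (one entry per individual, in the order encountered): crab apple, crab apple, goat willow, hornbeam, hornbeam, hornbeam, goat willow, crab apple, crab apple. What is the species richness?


Total individuals logged = 9
Distinct species (count of individuals): crab apple (4), goat willow (2), hornbeam (3)
Species richness = number of distinct species = 3

3


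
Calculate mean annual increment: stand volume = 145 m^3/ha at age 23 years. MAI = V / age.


MAI = 145 / 23 = 6.3043 ≈ 6.30 m^3/ha/yr

6.30 m^3/ha/yr


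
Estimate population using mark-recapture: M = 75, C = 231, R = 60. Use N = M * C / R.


N = M * C / R = 75 * 231 / 60 = 17325 / 60 = 288.75 ≈ 289

289 individuals


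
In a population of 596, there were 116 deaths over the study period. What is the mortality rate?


Mortality rate = 116 / 596 = 0.194631 ≈ 0.1946

0.1946


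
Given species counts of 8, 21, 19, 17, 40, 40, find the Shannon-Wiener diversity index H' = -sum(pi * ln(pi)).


Total N = 8 + 21 + 19 + 17 + 40 + 40 = 145
Per-species terms:
  p = 8/145 = 0.055172; ln(p) = -2.897300; p*ln(p) = 0.055172 * (-2.897300) = -0.159850
  p = 21/145 = 0.144828; ln(p) = -1.932208; p*ln(p) = 0.144828 * (-1.932208) = -0.279838
  p = 19/145 = 0.131034; ln(p) = -2.032298; p*ln(p) = 0.131034 * (-2.032298) = -0.266300
  p = 17/145 = 0.117241; ln(p) = -2.143524; p*ln(p) = 0.117241 * (-2.143524) = -0.251309
  p = 40/145 = 0.275862; ln(p) = -1.287855; p*ln(p) = 0.275862 * (-1.287855) = -0.355270
  p = 40/145 = 0.275862; ln(p) = -1.287855; p*ln(p) = 0.275862 * (-1.287855) = -0.355270
sum(p*ln(p)) = (-0.159850) + (-0.279838) + (-0.266300) + (-0.251309) + (-0.355270) + (-0.355270) = -1.667837
H' = -(-1.667837) = 1.667837 ≈ 1.6678

1.6678


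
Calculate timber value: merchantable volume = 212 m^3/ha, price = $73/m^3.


Value = 212 * 73 = $15476/ha

$15476/ha


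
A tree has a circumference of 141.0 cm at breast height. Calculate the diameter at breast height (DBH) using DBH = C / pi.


DBH = C / pi = 141.0 / 3.141593 = 44.8817 ≈ 44.88 cm

44.88 cm


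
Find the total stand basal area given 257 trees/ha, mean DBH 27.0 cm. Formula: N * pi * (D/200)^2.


(D/200)^2 = (27.0/200)^2 = 0.135^2 = 0.018225
Individual BA = 3.141593 * 0.018225 = 0.0572555 m^2
Stand BA = 257 * 0.0572555 = 14.7147 ≈ 14.71 m^2/ha

14.71 m^2/ha


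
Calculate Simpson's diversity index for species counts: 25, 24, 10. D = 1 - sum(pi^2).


Total N = 25 + 24 + 10 = 59
Per-species terms:
  p = 25/59 = 0.423729; p^2 = 0.423729^2 = 0.179546
  p = 24/59 = 0.406780; p^2 = 0.406780^2 = 0.165470
  p = 10/59 = 0.169492; p^2 = 0.169492^2 = 0.028728
sum(p^2) = 0.179546 + 0.165470 + 0.028728 = 0.373744
D = 1 - 0.373744 = 0.626256 ≈ 0.6263

0.6263


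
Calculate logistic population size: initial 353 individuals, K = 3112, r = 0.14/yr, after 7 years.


(K - N0)/N0 = (3112 - 353)/353 = 2759/353 = 7.81586
r*t = 0.14 * 7 = 0.98; exp(-0.98) = 0.375311
7.81586 * 0.375311 = 2.93338
1 + 2.93338 = 3.93338
N = 3112 / 3.93338 = 791.177 ≈ 791

791


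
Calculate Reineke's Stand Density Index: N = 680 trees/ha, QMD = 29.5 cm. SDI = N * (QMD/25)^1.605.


QMD/25 = 29.5/25 = 1.18
(1.18)^1.605 = exp(1.605 * ln(1.18)) = exp(1.605 * 0.165514) = exp(0.265650) = 1.30428
SDI = 680 * 1.30428 = 886.910 ≈ 887

887


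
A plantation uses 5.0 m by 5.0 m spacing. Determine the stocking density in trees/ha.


N = 10000 / 5.0^2 = 10000 / 25 = 400.000 ≈ 400 trees/ha

400 trees/ha
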